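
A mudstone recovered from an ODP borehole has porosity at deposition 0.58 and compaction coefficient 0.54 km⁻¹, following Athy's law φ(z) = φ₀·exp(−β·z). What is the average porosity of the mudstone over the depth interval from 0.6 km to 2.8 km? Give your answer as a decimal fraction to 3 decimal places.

⟨φ⟩ = (1/(z₂−z₁)) ∫ φ₀ e^(−βz) dz = φ₀·(e^(−β·z₁) − e^(−β·z₂)) / (β·(z₂−z₁))
e^(−0.54×0.6) = 0.7233; e^(−0.54×2.8) = 0.2205
⟨φ⟩ = 0.58 × (0.7233 − 0.2205) / (0.54 × 2.2) = 0.58 × 0.4232 = 0.2455

0.245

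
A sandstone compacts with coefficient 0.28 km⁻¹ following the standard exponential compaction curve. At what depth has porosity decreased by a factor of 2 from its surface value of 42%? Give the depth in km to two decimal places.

phi/phi₀ = 1/2 ⇒ exp(−k·z) = 1/2 ⇒ z = ln(2) / k
z = 0.6931 / 0.28 = 2.476 km

2.48 km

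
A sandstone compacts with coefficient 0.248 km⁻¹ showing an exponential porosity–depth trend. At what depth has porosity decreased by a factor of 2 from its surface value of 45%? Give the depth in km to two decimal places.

2.79 km

φ/φ₀ = 1/2 ⇒ exp(−c·d) = 1/2 ⇒ d = ln(2) / c
d = 0.6931 / 0.248 = 2.795 km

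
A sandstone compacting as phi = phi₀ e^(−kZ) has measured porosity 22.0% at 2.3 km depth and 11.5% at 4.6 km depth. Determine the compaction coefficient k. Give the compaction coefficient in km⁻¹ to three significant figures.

0.282 km⁻¹

Athy: phi(Z) = phi₀ e^(−kZ) ⇒ phi₁/phi₂ = e^{k(Z₂−Z₁)} ⇒ k = ln(phi₁/phi₂)/(Z₂−Z₁)
k = ln(0.22/0.115) / (4.6 − 2.3) = ln(1.913) / 2.3 = 0.6487 / 2.3 = 0.282 km⁻¹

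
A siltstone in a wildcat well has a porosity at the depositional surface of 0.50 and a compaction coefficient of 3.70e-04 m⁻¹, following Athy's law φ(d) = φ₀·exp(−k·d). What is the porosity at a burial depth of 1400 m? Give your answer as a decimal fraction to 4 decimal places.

0.2979

Working in km (1 km = 1000 m; k in km⁻¹ = k in m⁻¹ × 1000):
φ = φ₀·exp(−k·d) = 0.5 × exp(−0.37 × 1.4) = 0.5 × exp(−0.518)
  = 0.5 × 0.5957 = 0.2979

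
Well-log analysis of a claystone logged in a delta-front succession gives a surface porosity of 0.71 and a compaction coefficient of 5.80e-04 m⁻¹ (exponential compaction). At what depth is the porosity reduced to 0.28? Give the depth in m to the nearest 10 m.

Working in km (1 km = 1000 m; β in km⁻¹ = β in m⁻¹ × 1000):
Invert Athy's law: Z = ln(phi₀/phi) / β
Z = ln(0.71/0.28) / 0.58 = ln(2.536) / 0.58 = 0.9305 / 0.58 = 1.604 km

1600 m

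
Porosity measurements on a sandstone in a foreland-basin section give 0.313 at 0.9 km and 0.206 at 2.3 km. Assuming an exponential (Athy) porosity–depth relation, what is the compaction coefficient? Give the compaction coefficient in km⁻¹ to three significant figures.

0.299 km⁻¹

Athy: φ(d) = φ₀ e^(−βd) ⇒ φ₁/φ₂ = e^{β(d₂−d₁)} ⇒ β = ln(φ₁/φ₂)/(d₂−d₁)
β = ln(0.313/0.206) / (2.3 − 0.9) = ln(1.519) / 1.4 = 0.4183 / 1.4 = 0.2988 km⁻¹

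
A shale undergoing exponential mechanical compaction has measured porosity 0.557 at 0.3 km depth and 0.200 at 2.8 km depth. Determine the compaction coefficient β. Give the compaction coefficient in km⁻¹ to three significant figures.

0.410 km⁻¹

Athy: phi(z) = phi₀ e^(−βz) ⇒ phi₁/phi₂ = e^{β(z₂−z₁)} ⇒ β = ln(phi₁/phi₂)/(z₂−z₁)
β = ln(0.557/0.2) / (2.8 − 0.3) = ln(2.785) / 2.5 = 1.0242 / 2.5 = 0.4097 km⁻¹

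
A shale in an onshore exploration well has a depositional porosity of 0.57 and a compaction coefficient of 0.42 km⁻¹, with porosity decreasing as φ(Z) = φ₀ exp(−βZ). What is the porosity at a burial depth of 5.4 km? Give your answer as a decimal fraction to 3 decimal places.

0.059

φ = φ₀·exp(−β·Z) = 0.57 × exp(−0.42 × 5.4) = 0.57 × exp(−2.268)
  = 0.57 × 0.1035 = 0.0590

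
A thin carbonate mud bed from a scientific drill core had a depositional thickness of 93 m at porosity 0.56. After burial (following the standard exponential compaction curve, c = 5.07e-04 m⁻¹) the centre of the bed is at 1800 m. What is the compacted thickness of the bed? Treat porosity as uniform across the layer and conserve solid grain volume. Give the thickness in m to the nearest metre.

53 m

Working in km (1 km = 1000 m; c in km⁻¹ = c in m⁻¹ × 1000):
Porosity at 1.8 km: phi = 0.56·exp(−0.507×1.8) = 0.2248
Solid-volume conservation: h(1−phi) = h₀(1−phi₀) ⇒ h = h₀·(1−phi₀)/(1−phi)
h = 0.093 × (1 − 0.56)/(1 − 0.2248) = 0.093 × 0.5676 = 0.0528 km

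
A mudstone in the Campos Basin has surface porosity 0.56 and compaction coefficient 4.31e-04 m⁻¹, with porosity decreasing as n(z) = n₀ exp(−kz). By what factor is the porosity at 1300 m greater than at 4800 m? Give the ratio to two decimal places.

Working in km (1 km = 1000 m; k in km⁻¹ = k in m⁻¹ × 1000):
n(z₁)/n(z₂) = e^(−k·z₁)/e^(−k·z₂) = e^{k(z₂−z₁)}
= exp(0.431 × 3.5) = exp(1.508) = 4.5199

4.52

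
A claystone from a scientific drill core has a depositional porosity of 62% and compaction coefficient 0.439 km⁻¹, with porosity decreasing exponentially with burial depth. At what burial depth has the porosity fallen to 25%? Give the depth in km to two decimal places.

Invert Athy's law: z = ln(φ₀/φ) / c
z = ln(0.62/0.25) / 0.439 = ln(2.48) / 0.439 = 0.9083 / 0.439 = 2.069 km

2.07 km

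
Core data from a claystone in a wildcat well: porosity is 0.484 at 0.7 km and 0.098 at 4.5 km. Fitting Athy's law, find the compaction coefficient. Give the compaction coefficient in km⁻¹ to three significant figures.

0.420 km⁻¹

Athy: φ(z) = φ₀ e^(−βz) ⇒ φ₁/φ₂ = e^{β(z₂−z₁)} ⇒ β = ln(φ₁/φ₂)/(z₂−z₁)
β = ln(0.484/0.098) / (4.5 − 0.7) = ln(4.939) / 3.8 = 1.5971 / 3.8 = 0.4203 km⁻¹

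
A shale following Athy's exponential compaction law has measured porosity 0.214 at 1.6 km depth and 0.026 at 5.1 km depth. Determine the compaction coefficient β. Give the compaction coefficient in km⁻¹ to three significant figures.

Athy: n(d) = n₀ e^(−βd) ⇒ n₁/n₂ = e^{β(d₂−d₁)} ⇒ β = ln(n₁/n₂)/(d₂−d₁)
β = ln(0.214/0.026) / (5.1 − 1.6) = ln(8.231) / 3.5 = 2.1079 / 3.5 = 0.6023 km⁻¹

0.602 km⁻¹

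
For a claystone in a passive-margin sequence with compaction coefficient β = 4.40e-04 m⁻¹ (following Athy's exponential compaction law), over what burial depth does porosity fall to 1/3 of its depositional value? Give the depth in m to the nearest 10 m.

Working in km (1 km = 1000 m; β in km⁻¹ = β in m⁻¹ × 1000):
n/n₀ = 1/3 ⇒ exp(−β·Z) = 1/3 ⇒ Z = ln(3) / β
Z = 1.0986 / 0.44 = 2.497 km

2500 m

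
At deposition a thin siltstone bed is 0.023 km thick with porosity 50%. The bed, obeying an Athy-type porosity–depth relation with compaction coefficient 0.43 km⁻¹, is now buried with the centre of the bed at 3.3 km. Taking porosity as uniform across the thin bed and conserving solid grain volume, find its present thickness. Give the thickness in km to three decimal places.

Porosity at 3.3 km: n = 0.5·exp(−0.43×3.3) = 0.1210
Solid-volume conservation: h(1−n) = h₀(1−n₀) ⇒ h = h₀·(1−n₀)/(1−n)
h = 0.023 × (1 − 0.5)/(1 − 0.1210) = 0.023 × 0.5688 = 0.0131 km

0.013 km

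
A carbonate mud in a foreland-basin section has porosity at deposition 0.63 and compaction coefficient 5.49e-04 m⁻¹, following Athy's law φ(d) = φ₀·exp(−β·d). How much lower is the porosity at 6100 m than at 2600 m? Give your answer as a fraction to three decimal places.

0.129

Working in km (1 km = 1000 m; β in km⁻¹ = β in m⁻¹ × 1000):
φ(2.6) = 0.63·e^(−0.549×2.6) = 0.1512
φ(6.1) = 0.63·e^(−0.549×6.1) = 0.0221
Δφ = 0.1512 − 0.0221 = 0.1290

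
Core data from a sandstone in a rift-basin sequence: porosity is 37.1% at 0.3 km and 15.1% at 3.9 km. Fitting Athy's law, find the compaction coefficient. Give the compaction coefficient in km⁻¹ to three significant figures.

Athy: φ(z) = φ₀ e^(−βz) ⇒ φ₁/φ₂ = e^{β(z₂−z₁)} ⇒ β = ln(φ₁/φ₂)/(z₂−z₁)
β = ln(0.371/0.151) / (3.9 − 0.3) = ln(2.457) / 3.6 = 0.8989 / 3.6 = 0.2497 km⁻¹

0.250 km⁻¹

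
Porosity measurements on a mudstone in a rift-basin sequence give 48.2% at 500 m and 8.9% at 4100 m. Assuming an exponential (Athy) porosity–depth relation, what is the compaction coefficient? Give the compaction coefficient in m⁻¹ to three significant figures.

Working in km (1 km = 1000 m; c in km⁻¹ = c in m⁻¹ × 1000):
Athy: n(z) = n₀ e^(−cz) ⇒ n₁/n₂ = e^{c(z₂−z₁)} ⇒ c = ln(n₁/n₂)/(z₂−z₁)
c = ln(0.482/0.089) / (4.1 − 0.5) = ln(5.416) / 3.6 = 1.6893 / 3.6 = 0.4693 km⁻¹

0.000469 m⁻¹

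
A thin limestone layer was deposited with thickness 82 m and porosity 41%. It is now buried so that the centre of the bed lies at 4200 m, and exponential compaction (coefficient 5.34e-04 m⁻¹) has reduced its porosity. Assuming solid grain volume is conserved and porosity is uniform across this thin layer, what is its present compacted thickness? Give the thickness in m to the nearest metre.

Working in km (1 km = 1000 m; c in km⁻¹ = c in m⁻¹ × 1000):
Porosity at 4.2 km: n = 0.41·exp(−0.534×4.2) = 0.0435
Solid-volume conservation: h(1−n) = h₀(1−n₀) ⇒ h = h₀·(1−n₀)/(1−n)
h = 0.082 × (1 − 0.41)/(1 − 0.0435) = 0.082 × 0.6168 = 0.0506 km

51 m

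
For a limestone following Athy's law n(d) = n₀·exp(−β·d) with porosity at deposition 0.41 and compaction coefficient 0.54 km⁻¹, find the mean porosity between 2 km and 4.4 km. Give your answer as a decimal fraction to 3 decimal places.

⟨n⟩ = (1/(d₂−d₁)) ∫ n₀ e^(−βd) dd = n₀·(e^(−β·d₁) − e^(−β·d₂)) / (β·(d₂−d₁))
e^(−0.54×2) = 0.3396; e^(−0.54×4.4) = 0.0929
⟨n⟩ = 0.41 × (0.3396 − 0.0929) / (0.54 × 2.4) = 0.41 × 0.1903 = 0.0780

0.078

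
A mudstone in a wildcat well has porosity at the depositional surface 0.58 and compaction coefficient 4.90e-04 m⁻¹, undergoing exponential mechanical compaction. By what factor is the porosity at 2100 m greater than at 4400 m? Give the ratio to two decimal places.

Working in km (1 km = 1000 m; k in km⁻¹ = k in m⁻¹ × 1000):
phi(z₁)/phi(z₂) = e^(−k·z₁)/e^(−k·z₂) = e^{k(z₂−z₁)}
= exp(0.49 × 2.3) = exp(1.127) = 3.0864

3.09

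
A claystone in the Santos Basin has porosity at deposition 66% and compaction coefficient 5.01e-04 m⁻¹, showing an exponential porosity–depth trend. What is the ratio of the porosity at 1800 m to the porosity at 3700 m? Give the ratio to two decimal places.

2.59

Working in km (1 km = 1000 m; c in km⁻¹ = c in m⁻¹ × 1000):
φ(d₁)/φ(d₂) = e^(−c·d₁)/e^(−c·d₂) = e^{c(d₂−d₁)}
= exp(0.501 × 1.9) = exp(0.9519) = 2.5906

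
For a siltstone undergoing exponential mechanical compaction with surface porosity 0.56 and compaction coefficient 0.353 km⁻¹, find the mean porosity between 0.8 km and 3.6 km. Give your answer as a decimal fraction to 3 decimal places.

0.268

⟨n⟩ = (1/(Z₂−Z₁)) ∫ n₀ e^(−βZ) dZ = n₀·(e^(−β·Z₁) − e^(−β·Z₂)) / (β·(Z₂−Z₁))
e^(−0.353×0.8) = 0.7540; e^(−0.353×3.6) = 0.2806
⟨n⟩ = 0.56 × (0.7540 − 0.2806) / (0.353 × 2.8) = 0.56 × 0.4789 = 0.2682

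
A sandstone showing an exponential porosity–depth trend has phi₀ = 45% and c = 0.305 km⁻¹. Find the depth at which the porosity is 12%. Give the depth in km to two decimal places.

4.33 km

Invert Athy's law: Z = ln(phi₀/phi) / c
Z = ln(0.45/0.12) / 0.305 = ln(3.75) / 0.305 = 1.3218 / 0.305 = 4.334 km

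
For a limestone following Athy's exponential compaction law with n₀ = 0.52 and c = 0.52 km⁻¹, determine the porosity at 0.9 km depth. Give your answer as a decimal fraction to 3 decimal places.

n = n₀·exp(−c·Z) = 0.52 × exp(−0.52 × 0.9) = 0.52 × exp(−0.468)
  = 0.52 × 0.6263 = 0.3257

0.326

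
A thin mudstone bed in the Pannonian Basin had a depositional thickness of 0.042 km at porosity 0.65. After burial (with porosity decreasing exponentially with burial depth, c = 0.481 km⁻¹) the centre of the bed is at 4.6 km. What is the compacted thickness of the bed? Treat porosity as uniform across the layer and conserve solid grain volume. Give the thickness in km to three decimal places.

Porosity at 4.6 km: phi = 0.65·exp(−0.481×4.6) = 0.0711
Solid-volume conservation: h(1−phi) = h₀(1−phi₀) ⇒ h = h₀·(1−phi₀)/(1−phi)
h = 0.042 × (1 − 0.65)/(1 − 0.0711) = 0.042 × 0.3768 = 0.0158 km

0.016 km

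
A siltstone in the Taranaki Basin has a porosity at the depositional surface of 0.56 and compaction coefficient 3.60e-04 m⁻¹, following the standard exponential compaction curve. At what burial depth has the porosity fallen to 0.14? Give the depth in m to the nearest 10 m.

3850 m

Working in km (1 km = 1000 m; β in km⁻¹ = β in m⁻¹ × 1000):
Invert Athy's law: Z = ln(φ₀/φ) / β
Z = ln(0.56/0.14) / 0.36 = ln(4) / 0.36 = 1.3863 / 0.36 = 3.851 km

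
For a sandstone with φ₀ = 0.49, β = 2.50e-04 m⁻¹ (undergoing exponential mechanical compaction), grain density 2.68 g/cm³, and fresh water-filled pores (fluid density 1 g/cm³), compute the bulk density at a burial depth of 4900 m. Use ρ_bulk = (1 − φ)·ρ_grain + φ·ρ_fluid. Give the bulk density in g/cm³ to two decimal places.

2.44 g/cm³

Working in km (1 km = 1000 m; β in km⁻¹ = β in m⁻¹ × 1000):
Porosity at depth: φ = 0.49·exp(−0.25×4.9) = 0.49×0.2938 = 0.1439
Bulk density: ρ_b = (1−φ)ρ_g + φ·ρ_f = 0.8561×2.68 + 0.1439×1
       = 2.294 + 0.144 = 2.438 g/cm³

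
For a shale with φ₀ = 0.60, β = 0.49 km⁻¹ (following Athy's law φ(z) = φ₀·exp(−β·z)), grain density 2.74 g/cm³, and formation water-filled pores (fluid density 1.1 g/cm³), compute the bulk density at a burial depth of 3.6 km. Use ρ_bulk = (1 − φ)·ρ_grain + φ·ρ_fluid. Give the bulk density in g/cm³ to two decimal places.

2.57 g/cm³

Porosity at depth: φ = 0.6·exp(−0.49×3.6) = 0.6×0.1714 = 0.1028
Bulk density: ρ_b = (1−φ)ρ_g + φ·ρ_f = 0.8972×2.74 + 0.1028×1.1
       = 2.458 + 0.113 = 2.571 g/cm³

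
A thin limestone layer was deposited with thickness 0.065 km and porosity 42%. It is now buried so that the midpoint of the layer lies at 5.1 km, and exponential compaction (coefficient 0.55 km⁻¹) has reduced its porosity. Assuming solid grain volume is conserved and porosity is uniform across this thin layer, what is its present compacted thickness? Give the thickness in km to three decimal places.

0.039 km

Porosity at 5.1 km: phi = 0.42·exp(−0.55×5.1) = 0.0254
Solid-volume conservation: h(1−phi) = h₀(1−phi₀) ⇒ h = h₀·(1−phi₀)/(1−phi)
h = 0.065 × (1 − 0.42)/(1 − 0.0254) = 0.065 × 0.5951 = 0.0387 km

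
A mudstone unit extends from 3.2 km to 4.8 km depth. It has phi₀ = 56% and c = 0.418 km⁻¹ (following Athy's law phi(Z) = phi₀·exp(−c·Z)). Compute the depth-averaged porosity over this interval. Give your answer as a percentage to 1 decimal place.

⟨phi⟩ = (1/(Z₂−Z₁)) ∫ phi₀ e^(−cZ) dZ = phi₀·(e^(−c·Z₁) − e^(−c·Z₂)) / (c·(Z₂−Z₁))
e^(−0.418×3.2) = 0.2625; e^(−0.418×4.8) = 0.1345
⟨phi⟩ = 0.56 × (0.2625 − 0.1345) / (0.418 × 1.6) = 0.56 × 0.1914 = 0.1072

10.7%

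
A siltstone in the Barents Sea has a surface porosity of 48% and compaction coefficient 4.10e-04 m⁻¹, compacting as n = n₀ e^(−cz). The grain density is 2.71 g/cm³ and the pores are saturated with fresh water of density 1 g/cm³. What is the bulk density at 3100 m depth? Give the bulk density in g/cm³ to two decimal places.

2.48 g/cm³

Working in km (1 km = 1000 m; c in km⁻¹ = c in m⁻¹ × 1000):
Porosity at depth: n = 0.48·exp(−0.41×3.1) = 0.48×0.2806 = 0.1347
Bulk density: ρ_b = (1−n)ρ_g + n·ρ_f = 0.8653×2.71 + 0.1347×1
       = 2.345 + 0.135 = 2.480 g/cm³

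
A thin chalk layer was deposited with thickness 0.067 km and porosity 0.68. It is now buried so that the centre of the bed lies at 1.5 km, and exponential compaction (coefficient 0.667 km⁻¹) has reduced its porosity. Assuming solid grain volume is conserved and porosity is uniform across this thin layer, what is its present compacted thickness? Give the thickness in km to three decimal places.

0.029 km

Porosity at 1.5 km: φ = 0.68·exp(−0.667×1.5) = 0.2500
Solid-volume conservation: h(1−φ) = h₀(1−φ₀) ⇒ h = h₀·(1−φ₀)/(1−φ)
h = 0.067 × (1 − 0.68)/(1 − 0.2500) = 0.067 × 0.4267 = 0.0286 km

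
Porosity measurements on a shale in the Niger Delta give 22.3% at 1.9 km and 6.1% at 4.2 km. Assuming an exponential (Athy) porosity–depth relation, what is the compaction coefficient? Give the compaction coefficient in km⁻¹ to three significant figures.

Athy: phi(Z) = phi₀ e^(−cZ) ⇒ phi₁/phi₂ = e^{c(Z₂−Z₁)} ⇒ c = ln(phi₁/phi₂)/(Z₂−Z₁)
c = ln(0.223/0.061) / (4.2 − 1.9) = ln(3.656) / 2.3 = 1.2963 / 2.3 = 0.5636 km⁻¹

0.564 km⁻¹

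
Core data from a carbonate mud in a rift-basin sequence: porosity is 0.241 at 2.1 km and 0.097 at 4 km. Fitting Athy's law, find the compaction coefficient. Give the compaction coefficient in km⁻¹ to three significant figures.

Athy: phi(z) = phi₀ e^(−βz) ⇒ phi₁/phi₂ = e^{β(z₂−z₁)} ⇒ β = ln(phi₁/phi₂)/(z₂−z₁)
β = ln(0.241/0.097) / (4 − 2.1) = ln(2.485) / 1.9 = 0.9101 / 1.9 = 0.479 km⁻¹

0.479 km⁻¹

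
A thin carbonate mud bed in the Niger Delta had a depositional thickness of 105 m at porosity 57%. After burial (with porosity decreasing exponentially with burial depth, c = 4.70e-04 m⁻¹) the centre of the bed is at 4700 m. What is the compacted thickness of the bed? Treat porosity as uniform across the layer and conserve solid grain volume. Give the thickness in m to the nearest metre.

Working in km (1 km = 1000 m; c in km⁻¹ = c in m⁻¹ × 1000):
Porosity at 4.7 km: phi = 0.57·exp(−0.47×4.7) = 0.0626
Solid-volume conservation: h(1−phi) = h₀(1−phi₀) ⇒ h = h₀·(1−phi₀)/(1−phi)
h = 0.105 × (1 − 0.57)/(1 − 0.0626) = 0.105 × 0.4587 = 0.0482 km

48 m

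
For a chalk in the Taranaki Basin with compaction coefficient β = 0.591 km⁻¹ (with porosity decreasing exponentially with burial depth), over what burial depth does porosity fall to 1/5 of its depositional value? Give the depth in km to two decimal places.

2.72 km

n/n₀ = 1/5 ⇒ exp(−β·d) = 1/5 ⇒ d = ln(5) / β
d = 1.6094 / 0.591 = 2.723 km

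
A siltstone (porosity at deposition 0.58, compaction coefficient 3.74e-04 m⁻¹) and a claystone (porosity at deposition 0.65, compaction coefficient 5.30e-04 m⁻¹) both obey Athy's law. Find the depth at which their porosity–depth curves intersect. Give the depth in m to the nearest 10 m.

730 m

Working in km (1 km = 1000 m; c in km⁻¹ = c in m⁻¹ × 1000):
Set φ₀ₐ e^(−cₐz) = φ₀ᵦ e^(−cᵦz) ⇒ ln(φ₀ₐ/φ₀ᵦ) = (cₐ − cᵦ)·z
z = ln(0.58/0.65) / (0.374 − 0.53) = -0.1139 / -0.156 = 0.730 km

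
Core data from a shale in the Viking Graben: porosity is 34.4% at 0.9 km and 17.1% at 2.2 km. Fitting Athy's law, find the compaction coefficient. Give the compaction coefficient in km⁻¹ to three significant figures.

Athy: n(Z) = n₀ e^(−kZ) ⇒ n₁/n₂ = e^{k(Z₂−Z₁)} ⇒ k = ln(n₁/n₂)/(Z₂−Z₁)
k = ln(0.344/0.171) / (2.2 − 0.9) = ln(2.012) / 1.3 = 0.6990 / 1.3 = 0.5377 km⁻¹

0.538 km⁻¹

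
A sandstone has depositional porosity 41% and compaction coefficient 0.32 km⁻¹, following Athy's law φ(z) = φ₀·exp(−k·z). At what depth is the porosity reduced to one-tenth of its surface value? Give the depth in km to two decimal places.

7.20 km

φ/φ₀ = 1/10 ⇒ exp(−k·z) = 1/10 ⇒ z = ln(10) / k
z = 2.3026 / 0.32 = 7.196 km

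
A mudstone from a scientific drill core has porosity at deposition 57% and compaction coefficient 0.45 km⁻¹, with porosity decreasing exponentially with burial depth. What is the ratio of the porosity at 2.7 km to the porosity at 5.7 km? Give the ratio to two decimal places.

3.86

φ(z₁)/φ(z₂) = e^(−k·z₁)/e^(−k·z₂) = e^{k(z₂−z₁)}
= exp(0.45 × 3) = exp(1.35) = 3.8574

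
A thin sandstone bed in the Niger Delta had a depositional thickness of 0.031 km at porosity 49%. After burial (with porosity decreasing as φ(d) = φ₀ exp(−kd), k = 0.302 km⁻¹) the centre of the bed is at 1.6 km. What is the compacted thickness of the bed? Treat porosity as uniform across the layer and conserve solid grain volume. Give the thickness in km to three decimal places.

0.023 km

Porosity at 1.6 km: φ = 0.49·exp(−0.302×1.6) = 0.3022
Solid-volume conservation: h(1−φ) = h₀(1−φ₀) ⇒ h = h₀·(1−φ₀)/(1−φ)
h = 0.031 × (1 − 0.49)/(1 − 0.3022) = 0.031 × 0.7309 = 0.0227 km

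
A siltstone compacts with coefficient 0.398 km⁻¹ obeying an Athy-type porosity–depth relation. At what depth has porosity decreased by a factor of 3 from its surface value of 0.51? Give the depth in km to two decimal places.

φ/φ₀ = 1/3 ⇒ exp(−k·Z) = 1/3 ⇒ Z = ln(3) / k
Z = 1.0986 / 0.398 = 2.760 km

2.76 km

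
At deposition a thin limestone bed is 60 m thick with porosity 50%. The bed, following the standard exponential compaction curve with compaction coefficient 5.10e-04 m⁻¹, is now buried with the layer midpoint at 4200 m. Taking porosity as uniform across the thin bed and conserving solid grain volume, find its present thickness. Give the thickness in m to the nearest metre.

Working in km (1 km = 1000 m; k in km⁻¹ = k in m⁻¹ × 1000):
Porosity at 4.2 km: phi = 0.5·exp(−0.51×4.2) = 0.0587
Solid-volume conservation: h(1−phi) = h₀(1−phi₀) ⇒ h = h₀·(1−phi₀)/(1−phi)
h = 0.06 × (1 − 0.5)/(1 − 0.0587) = 0.06 × 0.5312 = 0.0319 km

32 m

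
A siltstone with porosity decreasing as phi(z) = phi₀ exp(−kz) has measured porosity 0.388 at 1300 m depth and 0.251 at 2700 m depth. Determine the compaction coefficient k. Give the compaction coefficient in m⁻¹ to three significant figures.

0.000311 m⁻¹

Working in km (1 km = 1000 m; k in km⁻¹ = k in m⁻¹ × 1000):
Athy: phi(z) = phi₀ e^(−kz) ⇒ phi₁/phi₂ = e^{k(z₂−z₁)} ⇒ k = ln(phi₁/phi₂)/(z₂−z₁)
k = ln(0.388/0.251) / (2.7 − 1.3) = ln(1.546) / 1.4 = 0.4356 / 1.4 = 0.3111 km⁻¹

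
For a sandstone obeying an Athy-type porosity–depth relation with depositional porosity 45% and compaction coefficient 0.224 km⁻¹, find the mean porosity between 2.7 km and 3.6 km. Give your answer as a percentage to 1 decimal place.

⟨phi⟩ = (1/(z₂−z₁)) ∫ phi₀ e^(−βz) dz = phi₀·(e^(−β·z₁) − e^(−β·z₂)) / (β·(z₂−z₁))
e^(−0.224×2.7) = 0.5462; e^(−0.224×3.6) = 0.4465
⟨phi⟩ = 0.45 × (0.5462 − 0.4465) / (0.224 × 0.9) = 0.45 × 0.4946 = 0.2226

22.3%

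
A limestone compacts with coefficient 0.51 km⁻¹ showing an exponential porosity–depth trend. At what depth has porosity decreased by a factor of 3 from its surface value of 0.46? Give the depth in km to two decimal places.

n/n₀ = 1/3 ⇒ exp(−k·z) = 1/3 ⇒ z = ln(3) / k
z = 1.0986 / 0.51 = 2.154 km

2.15 km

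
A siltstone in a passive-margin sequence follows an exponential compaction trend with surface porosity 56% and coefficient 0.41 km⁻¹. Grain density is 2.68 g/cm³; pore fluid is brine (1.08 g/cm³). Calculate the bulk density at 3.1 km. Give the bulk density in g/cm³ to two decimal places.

2.43 g/cm³

Porosity at depth: phi = 0.56·exp(−0.41×3.1) = 0.56×0.2806 = 0.1571
Bulk density: ρ_b = (1−phi)ρ_g + phi·ρ_f = 0.8429×2.68 + 0.1571×1.08
       = 2.259 + 0.170 = 2.429 g/cm³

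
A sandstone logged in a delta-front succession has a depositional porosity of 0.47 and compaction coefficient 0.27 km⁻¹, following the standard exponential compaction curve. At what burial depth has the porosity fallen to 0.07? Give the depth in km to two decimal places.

7.05 km

Invert Athy's law: Z = ln(phi₀/phi) / c
Z = ln(0.47/0.07) / 0.27 = ln(6.714) / 0.27 = 1.9042 / 0.27 = 7.053 km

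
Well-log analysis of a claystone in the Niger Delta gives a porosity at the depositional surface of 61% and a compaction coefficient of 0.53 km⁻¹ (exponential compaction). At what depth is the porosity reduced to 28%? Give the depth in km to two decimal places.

Invert Athy's law: Z = ln(phi₀/phi) / c
Z = ln(0.61/0.28) / 0.53 = ln(2.179) / 0.53 = 0.7787 / 0.53 = 1.469 km

1.47 km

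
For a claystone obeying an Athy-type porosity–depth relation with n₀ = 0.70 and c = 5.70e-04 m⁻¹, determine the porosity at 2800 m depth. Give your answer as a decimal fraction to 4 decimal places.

0.1419

Working in km (1 km = 1000 m; c in km⁻¹ = c in m⁻¹ × 1000):
n = n₀·exp(−c·d) = 0.7 × exp(−0.57 × 2.8) = 0.7 × exp(−1.596)
  = 0.7 × 0.2027 = 0.1419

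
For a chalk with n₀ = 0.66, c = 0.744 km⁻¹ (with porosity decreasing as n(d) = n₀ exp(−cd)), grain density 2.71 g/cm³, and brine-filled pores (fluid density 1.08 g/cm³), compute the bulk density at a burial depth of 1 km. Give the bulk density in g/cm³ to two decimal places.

Porosity at depth: n = 0.66·exp(−0.744×1) = 0.66×0.4752 = 0.3136
Bulk density: ρ_b = (1−n)ρ_g + n·ρ_f = 0.6864×2.71 + 0.3136×1.08
       = 1.860 + 0.339 = 2.199 g/cm³

2.20 g/cm³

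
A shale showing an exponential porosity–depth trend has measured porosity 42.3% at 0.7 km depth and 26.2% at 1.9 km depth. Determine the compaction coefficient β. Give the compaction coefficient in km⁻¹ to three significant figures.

Athy: n(Z) = n₀ e^(−βZ) ⇒ n₁/n₂ = e^{β(Z₂−Z₁)} ⇒ β = ln(n₁/n₂)/(Z₂−Z₁)
β = ln(0.423/0.262) / (1.9 − 0.7) = ln(1.615) / 1.2 = 0.4790 / 1.2 = 0.3992 km⁻¹

0.399 km⁻¹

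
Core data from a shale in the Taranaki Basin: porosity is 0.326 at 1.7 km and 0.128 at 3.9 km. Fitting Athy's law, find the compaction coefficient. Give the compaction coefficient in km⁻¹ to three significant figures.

Athy: φ(z) = φ₀ e^(−kz) ⇒ φ₁/φ₂ = e^{k(z₂−z₁)} ⇒ k = ln(φ₁/φ₂)/(z₂−z₁)
k = ln(0.326/0.128) / (3.9 − 1.7) = ln(2.547) / 2.2 = 0.9349 / 2.2 = 0.4249 km⁻¹

0.425 km⁻¹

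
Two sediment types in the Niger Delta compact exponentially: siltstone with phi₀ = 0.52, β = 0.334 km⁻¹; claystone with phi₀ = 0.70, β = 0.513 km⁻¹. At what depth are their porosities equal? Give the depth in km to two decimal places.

Set phi₀ₐ e^(−βₐd) = phi₀ᵦ e^(−βᵦd) ⇒ ln(phi₀ₐ/phi₀ᵦ) = (βₐ − βᵦ)·d
d = ln(0.52/0.7) / (0.334 − 0.513) = -0.2973 / -0.179 = 1.661 km

1.66 km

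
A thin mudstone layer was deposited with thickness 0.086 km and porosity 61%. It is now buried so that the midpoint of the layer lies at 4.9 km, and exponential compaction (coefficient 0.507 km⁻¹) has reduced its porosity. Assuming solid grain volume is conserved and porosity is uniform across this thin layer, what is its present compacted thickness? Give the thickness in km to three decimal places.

0.035 km

Porosity at 4.9 km: φ = 0.61·exp(−0.507×4.9) = 0.0509
Solid-volume conservation: h(1−φ) = h₀(1−φ₀) ⇒ h = h₀·(1−φ₀)/(1−φ)
h = 0.086 × (1 − 0.61)/(1 − 0.0509) = 0.086 × 0.4109 = 0.0353 km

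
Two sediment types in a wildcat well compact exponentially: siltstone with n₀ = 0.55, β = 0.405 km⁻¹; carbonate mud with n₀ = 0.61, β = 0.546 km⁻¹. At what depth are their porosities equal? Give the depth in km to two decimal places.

0.73 km

Set n₀ₐ e^(−βₐd) = n₀ᵦ e^(−βᵦd) ⇒ ln(n₀ₐ/n₀ᵦ) = (βₐ − βᵦ)·d
d = ln(0.55/0.61) / (0.405 − 0.546) = -0.1035 / -0.141 = 0.734 km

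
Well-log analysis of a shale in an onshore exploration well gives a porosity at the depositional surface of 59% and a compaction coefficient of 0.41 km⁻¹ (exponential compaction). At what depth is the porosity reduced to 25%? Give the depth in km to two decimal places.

2.09 km

Invert Athy's law: z = ln(φ₀/φ) / c
z = ln(0.59/0.25) / 0.41 = ln(2.36) / 0.41 = 0.8587 / 0.41 = 2.094 km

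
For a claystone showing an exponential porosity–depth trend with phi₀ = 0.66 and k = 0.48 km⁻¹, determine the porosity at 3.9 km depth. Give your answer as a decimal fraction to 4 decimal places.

phi = phi₀·exp(−k·z) = 0.66 × exp(−0.48 × 3.9) = 0.66 × exp(−1.872)
  = 0.66 × 0.1538 = 0.1015

0.1015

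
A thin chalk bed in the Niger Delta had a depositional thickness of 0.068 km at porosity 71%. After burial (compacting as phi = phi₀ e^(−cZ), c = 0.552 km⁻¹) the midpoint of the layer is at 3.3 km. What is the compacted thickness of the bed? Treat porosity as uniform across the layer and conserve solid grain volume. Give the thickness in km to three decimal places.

0.022 km

Porosity at 3.3 km: phi = 0.71·exp(−0.552×3.3) = 0.1149
Solid-volume conservation: h(1−phi) = h₀(1−phi₀) ⇒ h = h₀·(1−phi₀)/(1−phi)
h = 0.068 × (1 − 0.71)/(1 − 0.1149) = 0.068 × 0.3276 = 0.0223 km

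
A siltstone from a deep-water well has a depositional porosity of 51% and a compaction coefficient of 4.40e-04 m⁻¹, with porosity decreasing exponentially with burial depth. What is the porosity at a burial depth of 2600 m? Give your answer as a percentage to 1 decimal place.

Working in km (1 km = 1000 m; c in km⁻¹ = c in m⁻¹ × 1000):
n = n₀·exp(−c·d) = 0.51 × exp(−0.44 × 2.6) = 0.51 × exp(−1.144)
  = 0.51 × 0.3185 = 0.1625

16.2%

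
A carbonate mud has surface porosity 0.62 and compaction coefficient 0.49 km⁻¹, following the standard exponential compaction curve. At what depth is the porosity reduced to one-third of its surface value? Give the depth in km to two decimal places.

φ/φ₀ = 1/3 ⇒ exp(−β·z) = 1/3 ⇒ z = ln(3) / β
z = 1.0986 / 0.49 = 2.242 km

2.24 km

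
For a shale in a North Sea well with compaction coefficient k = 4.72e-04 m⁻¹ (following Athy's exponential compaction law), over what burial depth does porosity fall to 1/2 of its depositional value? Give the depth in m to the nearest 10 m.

1470 m

Working in km (1 km = 1000 m; k in km⁻¹ = k in m⁻¹ × 1000):
φ/φ₀ = 1/2 ⇒ exp(−k·Z) = 1/2 ⇒ Z = ln(2) / k
Z = 0.6931 / 0.472 = 1.469 km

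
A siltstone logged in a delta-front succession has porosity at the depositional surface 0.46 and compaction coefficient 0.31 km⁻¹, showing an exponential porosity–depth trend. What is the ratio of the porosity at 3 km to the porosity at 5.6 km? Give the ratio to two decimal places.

n(z₁)/n(z₂) = e^(−k·z₁)/e^(−k·z₂) = e^{k(z₂−z₁)}
= exp(0.31 × 2.6) = exp(0.806) = 2.2389

2.24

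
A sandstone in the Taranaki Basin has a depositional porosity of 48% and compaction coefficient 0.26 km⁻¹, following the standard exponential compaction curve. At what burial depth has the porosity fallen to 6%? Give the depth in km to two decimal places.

8.00 km

Invert Athy's law: z = ln(φ₀/φ) / k
z = ln(0.48/0.06) / 0.26 = ln(8) / 0.26 = 2.0794 / 0.26 = 7.998 km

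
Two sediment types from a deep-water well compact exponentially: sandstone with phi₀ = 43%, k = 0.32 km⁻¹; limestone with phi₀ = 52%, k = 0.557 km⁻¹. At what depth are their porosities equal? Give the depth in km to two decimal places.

0.80 km

Set phi₀ₐ e^(−kₐd) = phi₀ᵦ e^(−kᵦd) ⇒ ln(phi₀ₐ/phi₀ᵦ) = (kₐ − kᵦ)·d
d = ln(0.43/0.52) / (0.32 − 0.557) = -0.1900 / -0.237 = 0.802 km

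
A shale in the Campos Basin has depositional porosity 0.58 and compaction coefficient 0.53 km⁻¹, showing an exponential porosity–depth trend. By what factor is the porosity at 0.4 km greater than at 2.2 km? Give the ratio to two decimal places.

phi(z₁)/phi(z₂) = e^(−k·z₁)/e^(−k·z₂) = e^{k(z₂−z₁)}
= exp(0.53 × 1.8) = exp(0.954) = 2.5961

2.60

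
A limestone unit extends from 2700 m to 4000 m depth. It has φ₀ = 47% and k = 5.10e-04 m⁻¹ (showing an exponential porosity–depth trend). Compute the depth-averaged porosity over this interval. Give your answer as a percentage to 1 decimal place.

8.7%

Working in km (1 km = 1000 m; k in km⁻¹ = k in m⁻¹ × 1000):
⟨φ⟩ = (1/(Z₂−Z₁)) ∫ φ₀ e^(−kZ) dZ = φ₀·(e^(−k·Z₁) − e^(−k·Z₂)) / (k·(Z₂−Z₁))
e^(−0.51×2.7) = 0.2523; e^(−0.51×4) = 0.1300
⟨φ⟩ = 0.47 × (0.2523 − 0.1300) / (0.51 × 1.3) = 0.47 × 0.1845 = 0.0867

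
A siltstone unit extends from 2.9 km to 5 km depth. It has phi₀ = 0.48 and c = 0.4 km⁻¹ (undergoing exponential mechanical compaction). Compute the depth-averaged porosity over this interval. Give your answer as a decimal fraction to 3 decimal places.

0.102

⟨phi⟩ = (1/(z₂−z₁)) ∫ phi₀ e^(−cz) dz = phi₀·(e^(−c·z₁) − e^(−c·z₂)) / (c·(z₂−z₁))
e^(−0.4×2.9) = 0.3135; e^(−0.4×5) = 0.1353
⟨phi⟩ = 0.48 × (0.3135 − 0.1353) / (0.4 × 2.1) = 0.48 × 0.2121 = 0.1018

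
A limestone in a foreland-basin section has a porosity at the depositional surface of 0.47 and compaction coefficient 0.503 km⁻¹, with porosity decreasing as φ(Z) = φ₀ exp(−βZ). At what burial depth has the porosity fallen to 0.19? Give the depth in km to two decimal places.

Invert Athy's law: Z = ln(φ₀/φ) / β
Z = ln(0.47/0.19) / 0.503 = ln(2.474) / 0.503 = 0.9057 / 0.503 = 1.801 km

1.80 km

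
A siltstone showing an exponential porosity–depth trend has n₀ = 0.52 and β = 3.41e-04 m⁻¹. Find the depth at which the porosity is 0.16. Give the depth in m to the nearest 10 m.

3460 m

Working in km (1 km = 1000 m; β in km⁻¹ = β in m⁻¹ × 1000):
Invert Athy's law: Z = ln(n₀/n) / β
Z = ln(0.52/0.16) / 0.341 = ln(3.25) / 0.341 = 1.1787 / 0.341 = 3.456 km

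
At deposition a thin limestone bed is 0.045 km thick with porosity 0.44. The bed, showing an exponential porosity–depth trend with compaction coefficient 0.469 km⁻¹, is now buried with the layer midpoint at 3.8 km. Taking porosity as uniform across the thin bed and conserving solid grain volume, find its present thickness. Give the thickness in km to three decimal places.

Porosity at 3.8 km: phi = 0.44·exp(−0.469×3.8) = 0.0740
Solid-volume conservation: h(1−phi) = h₀(1−phi₀) ⇒ h = h₀·(1−phi₀)/(1−phi)
h = 0.045 × (1 − 0.44)/(1 − 0.0740) = 0.045 × 0.6048 = 0.0272 km

0.027 km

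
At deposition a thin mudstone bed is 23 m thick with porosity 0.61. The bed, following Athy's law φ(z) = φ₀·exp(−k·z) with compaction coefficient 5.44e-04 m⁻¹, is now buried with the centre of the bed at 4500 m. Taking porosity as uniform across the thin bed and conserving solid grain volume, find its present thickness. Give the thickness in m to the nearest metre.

9 m

Working in km (1 km = 1000 m; k in km⁻¹ = k in m⁻¹ × 1000):
Porosity at 4.5 km: φ = 0.61·exp(−0.544×4.5) = 0.0527
Solid-volume conservation: h(1−φ) = h₀(1−φ₀) ⇒ h = h₀·(1−φ₀)/(1−φ)
h = 0.023 × (1 − 0.61)/(1 − 0.0527) = 0.023 × 0.4117 = 0.0095 km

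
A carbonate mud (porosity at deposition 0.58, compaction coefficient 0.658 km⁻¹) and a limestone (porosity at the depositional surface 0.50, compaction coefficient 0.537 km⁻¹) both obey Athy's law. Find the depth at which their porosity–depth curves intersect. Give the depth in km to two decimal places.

1.23 km

Set phi₀ₐ e^(−βₐd) = phi₀ᵦ e^(−βᵦd) ⇒ ln(phi₀ₐ/phi₀ᵦ) = (βₐ − βᵦ)·d
d = ln(0.58/0.5) / (0.658 − 0.537) = 0.1484 / 0.121 = 1.227 km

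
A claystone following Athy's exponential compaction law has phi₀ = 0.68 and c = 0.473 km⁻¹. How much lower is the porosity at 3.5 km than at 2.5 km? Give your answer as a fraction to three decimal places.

0.079

phi(2.5) = 0.68·e^(−0.473×2.5) = 0.2084
phi(3.5) = 0.68·e^(−0.473×3.5) = 0.1299
Δphi = 0.2084 − 0.1299 = 0.0786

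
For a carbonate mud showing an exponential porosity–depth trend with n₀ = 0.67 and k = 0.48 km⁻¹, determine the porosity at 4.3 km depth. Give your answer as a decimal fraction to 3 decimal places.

n = n₀·exp(−k·z) = 0.67 × exp(−0.48 × 4.3) = 0.67 × exp(−2.064)
  = 0.67 × 0.1269 = 0.0851

0.085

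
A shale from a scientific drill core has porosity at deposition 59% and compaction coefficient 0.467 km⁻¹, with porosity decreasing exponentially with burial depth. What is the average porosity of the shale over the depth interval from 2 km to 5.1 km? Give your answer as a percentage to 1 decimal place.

⟨phi⟩ = (1/(Z₂−Z₁)) ∫ phi₀ e^(−kZ) dZ = phi₀·(e^(−k·Z₁) − e^(−k·Z₂)) / (k·(Z₂−Z₁))
e^(−0.467×2) = 0.3930; e^(−0.467×5.1) = 0.0924
⟨phi⟩ = 0.59 × (0.3930 − 0.0924) / (0.467 × 3.1) = 0.59 × 0.2076 = 0.1225

12.3%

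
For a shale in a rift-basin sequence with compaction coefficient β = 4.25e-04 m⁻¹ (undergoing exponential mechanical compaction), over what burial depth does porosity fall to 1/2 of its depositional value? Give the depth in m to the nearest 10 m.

Working in km (1 km = 1000 m; β in km⁻¹ = β in m⁻¹ × 1000):
n/n₀ = 1/2 ⇒ exp(−β·Z) = 1/2 ⇒ Z = ln(2) / β
Z = 0.6931 / 0.425 = 1.631 km

1630 m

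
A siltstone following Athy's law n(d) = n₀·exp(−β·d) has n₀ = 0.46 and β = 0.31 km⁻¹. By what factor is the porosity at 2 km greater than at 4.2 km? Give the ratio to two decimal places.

n(d₁)/n(d₂) = e^(−β·d₁)/e^(−β·d₂) = e^{β(d₂−d₁)}
= exp(0.31 × 2.2) = exp(0.682) = 1.9778

1.98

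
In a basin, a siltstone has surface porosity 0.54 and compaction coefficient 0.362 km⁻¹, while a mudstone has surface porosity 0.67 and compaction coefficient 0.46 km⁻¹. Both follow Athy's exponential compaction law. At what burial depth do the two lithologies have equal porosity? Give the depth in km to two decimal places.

2.20 km

Set phi₀ₐ e^(−cₐz) = phi₀ᵦ e^(−cᵦz) ⇒ ln(phi₀ₐ/phi₀ᵦ) = (cₐ − cᵦ)·z
z = ln(0.54/0.67) / (0.362 − 0.46) = -0.2157 / -0.098 = 2.201 km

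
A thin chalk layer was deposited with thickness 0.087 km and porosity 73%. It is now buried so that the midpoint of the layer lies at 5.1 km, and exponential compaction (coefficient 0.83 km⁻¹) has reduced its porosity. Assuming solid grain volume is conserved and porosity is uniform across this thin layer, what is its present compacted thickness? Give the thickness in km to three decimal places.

0.024 km

Porosity at 5.1 km: phi = 0.73·exp(−0.83×5.1) = 0.0106
Solid-volume conservation: h(1−phi) = h₀(1−phi₀) ⇒ h = h₀·(1−phi₀)/(1−phi)
h = 0.087 × (1 − 0.73)/(1 − 0.0106) = 0.087 × 0.2729 = 0.0237 km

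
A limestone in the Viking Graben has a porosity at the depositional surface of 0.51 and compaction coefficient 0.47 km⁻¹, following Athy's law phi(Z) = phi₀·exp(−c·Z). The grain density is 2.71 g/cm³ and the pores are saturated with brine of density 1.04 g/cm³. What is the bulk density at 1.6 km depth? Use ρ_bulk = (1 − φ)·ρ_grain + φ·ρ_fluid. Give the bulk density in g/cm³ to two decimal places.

Porosity at depth: phi = 0.51·exp(−0.47×1.6) = 0.51×0.4714 = 0.2404
Bulk density: ρ_b = (1−phi)ρ_g + phi·ρ_f = 0.7596×2.71 + 0.2404×1.04
       = 2.058 + 0.250 = 2.308 g/cm³

2.31 g/cm³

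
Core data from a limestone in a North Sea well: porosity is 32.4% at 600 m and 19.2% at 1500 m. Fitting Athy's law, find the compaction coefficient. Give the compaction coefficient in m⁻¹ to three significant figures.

0.000581 m⁻¹

Working in km (1 km = 1000 m; c in km⁻¹ = c in m⁻¹ × 1000):
Athy: n(z) = n₀ e^(−cz) ⇒ n₁/n₂ = e^{c(z₂−z₁)} ⇒ c = ln(n₁/n₂)/(z₂−z₁)
c = ln(0.324/0.192) / (1.5 − 0.6) = ln(1.688) / 0.9 = 0.5232 / 0.9 = 0.5814 km⁻¹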